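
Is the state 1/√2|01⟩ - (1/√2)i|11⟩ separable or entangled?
Separable

Writing the state as a|00⟩ + b|01⟩ + c|10⟩ + d|11⟩, it is a product state iff ad − bc = 0.
Here (a, b, c, d) = (0, 1/√2, 0, -(1/√2)i): ad − bc = (0)(-(1/√2)i) − (1/√2)(0) = 0, so the state is separable.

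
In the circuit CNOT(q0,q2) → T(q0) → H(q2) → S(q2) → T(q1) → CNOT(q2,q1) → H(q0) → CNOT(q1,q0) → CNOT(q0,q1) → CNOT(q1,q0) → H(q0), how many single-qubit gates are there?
6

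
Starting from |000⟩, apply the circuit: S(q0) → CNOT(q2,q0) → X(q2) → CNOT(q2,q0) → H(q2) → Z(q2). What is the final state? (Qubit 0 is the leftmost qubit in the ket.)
1/√2|100⟩ + 1/√2|101⟩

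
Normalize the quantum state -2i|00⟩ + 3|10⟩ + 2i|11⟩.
-0.4851i|00⟩ + 0.7276|10⟩ + 0.4851i|11⟩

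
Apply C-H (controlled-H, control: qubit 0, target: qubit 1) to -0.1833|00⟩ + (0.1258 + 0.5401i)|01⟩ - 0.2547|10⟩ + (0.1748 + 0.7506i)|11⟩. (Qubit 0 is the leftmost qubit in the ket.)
-0.1833|00⟩ + (0.1258 + 0.5401i)|01⟩ + (-0.0565 + 0.5308i)|10⟩ + (-0.3037 - 0.5308i)|11⟩

C-H leaves the control-|0⟩ kets |00⟩, |01⟩ unchanged and applies H to qubit 1 on the control-|1⟩ pair (|10⟩, |11⟩).
H = [[1/√2, 1/√2], [1/√2, -1/√2]].
With a = amp(|10⟩) = -0.2547 and b = amp(|11⟩) = (0.1748 + 0.7506i):
new amp(|10⟩) = (1/√2)·a + (1/√2)·b = (-0.0565 + 0.5308i)
new amp(|11⟩) = (1/√2)·a + (-1/√2)·b = (-0.3037 - 0.5308i)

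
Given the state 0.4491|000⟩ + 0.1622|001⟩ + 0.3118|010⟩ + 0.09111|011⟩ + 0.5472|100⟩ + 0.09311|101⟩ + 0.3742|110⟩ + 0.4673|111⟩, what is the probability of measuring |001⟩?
0.02631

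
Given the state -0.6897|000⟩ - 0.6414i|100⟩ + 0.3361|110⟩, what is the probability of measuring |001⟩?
0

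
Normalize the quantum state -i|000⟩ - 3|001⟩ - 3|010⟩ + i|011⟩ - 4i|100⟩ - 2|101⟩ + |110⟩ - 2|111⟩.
-0.1491i|000⟩ - 1/√5|001⟩ - 1/√5|010⟩ + 0.1491i|011⟩ - 0.5963i|100⟩ - 0.2981|101⟩ + 0.1491|110⟩ - 0.2981|111⟩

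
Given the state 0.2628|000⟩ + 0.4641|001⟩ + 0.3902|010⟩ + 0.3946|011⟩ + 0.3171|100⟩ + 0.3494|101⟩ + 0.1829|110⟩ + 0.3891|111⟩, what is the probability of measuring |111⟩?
0.1514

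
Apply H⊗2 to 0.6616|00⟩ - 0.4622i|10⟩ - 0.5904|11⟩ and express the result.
(0.0356 - 0.2311i)|00⟩ + (0.626 - 0.2311i)|01⟩ + (0.626 + 0.2311i)|10⟩ + (0.0356 + 0.2311i)|11⟩

H⊗2 gives amp(|y⟩) = (1/2) Σ_x (−1)^(x·y) amp(|x⟩), where x·y is the number of positions in which both x and y have a 1.
|00⟩: (0.6616 - 0.4622i - 0.5904)/2 = (0.0356 - 0.2311i)
|01⟩: (0.6616 - 0.4622i + 0.5904)/2 = (0.626 - 0.2311i)
|10⟩: (0.6616 + 0.4622i + 0.5904)/2 = (0.626 + 0.2311i)
|11⟩: (0.6616 + 0.4622i - 0.5904)/2 = (0.0356 + 0.2311i)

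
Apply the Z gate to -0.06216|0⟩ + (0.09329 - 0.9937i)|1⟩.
-0.06216|0⟩ + (-0.09329 + 0.9937i)|1⟩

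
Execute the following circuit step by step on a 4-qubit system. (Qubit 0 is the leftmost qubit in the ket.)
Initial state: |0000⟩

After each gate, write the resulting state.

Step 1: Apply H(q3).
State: 1/√2|0000⟩ + 1/√2|0001⟩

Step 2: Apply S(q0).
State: 1/√2|0000⟩ + 1/√2|0001⟩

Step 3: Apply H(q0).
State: 1/2|0000⟩ + 1/2|0001⟩ + 1/2|1000⟩ + 1/2|1001⟩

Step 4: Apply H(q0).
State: 1/√2|0000⟩ + 1/√2|0001⟩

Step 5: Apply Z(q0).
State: 1/√2|0000⟩ + 1/√2|0001⟩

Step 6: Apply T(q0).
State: 1/√2|0000⟩ + 1/√2|0001⟩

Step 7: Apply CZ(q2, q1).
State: 1/√2|0000⟩ + 1/√2|0001⟩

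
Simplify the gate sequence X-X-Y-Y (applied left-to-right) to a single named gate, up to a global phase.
I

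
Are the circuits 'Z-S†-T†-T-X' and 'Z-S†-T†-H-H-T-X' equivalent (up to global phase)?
Yes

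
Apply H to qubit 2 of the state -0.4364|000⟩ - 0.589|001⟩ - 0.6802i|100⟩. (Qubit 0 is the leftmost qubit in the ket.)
-0.7251|000⟩ + 0.1079|001⟩ - 0.481i|100⟩ - 0.481i|101⟩

H on qubit 2 mixes each pair of kets that differ only in qubit 2: amplitudes (a, b) of (|…0…⟩, |…1…⟩) become ((a + b)/√2, (a − b)/√2). Kets absent from the input have amplitude 0.
(|000⟩, |001⟩): (a, b) = (-0.4364, -0.589) → (-0.7251, 0.1079)
(|100⟩, |101⟩): (a, b) = (-0.6802i, 0) → (-0.481i, -0.481i)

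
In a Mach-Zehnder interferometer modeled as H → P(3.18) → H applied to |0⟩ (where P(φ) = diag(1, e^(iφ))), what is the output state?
(0.0003687 - 0.0192i)|0⟩ + (0.9996 + 0.0192i)|1⟩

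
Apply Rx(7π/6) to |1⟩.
-0.9659i|0⟩ - 0.2588|1⟩

Rx(7π/6) = [[cos(θ/2), −i·sin(θ/2)], [−i·sin(θ/2), cos(θ/2)]]; θ = 7π/6, cos(θ/2) ≈ -0.258819, sin(θ/2) ≈ 0.965926.
With a = amp(|0⟩) = 0 and b = amp(|1⟩) = 1:
new amp(|0⟩) = (-0.258819)·a + (-0.965926i)·b = -0.9659i
new amp(|1⟩) = (-0.965926i)·a + (-0.258819)·b = -0.2588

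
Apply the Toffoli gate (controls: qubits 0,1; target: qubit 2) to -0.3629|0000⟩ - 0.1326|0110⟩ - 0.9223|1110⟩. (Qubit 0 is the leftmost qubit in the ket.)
-0.3629|0000⟩ - 0.1326|0110⟩ - 0.9223|1100⟩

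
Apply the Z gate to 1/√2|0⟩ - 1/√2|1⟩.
1/√2|0⟩ + 1/√2|1⟩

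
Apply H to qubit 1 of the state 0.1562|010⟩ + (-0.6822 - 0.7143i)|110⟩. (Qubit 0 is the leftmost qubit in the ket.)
0.1105|000⟩ - 0.1105|010⟩ + (-0.4824 - 0.5051i)|100⟩ + (0.4824 + 0.5051i)|110⟩

H on qubit 1 mixes each pair of kets that differ only in qubit 1: amplitudes (a, b) of (|…0…⟩, |…1…⟩) become ((a + b)/√2, (a − b)/√2). Kets absent from the input have amplitude 0.
(|000⟩, |010⟩): (a, b) = (0, 0.1562) → (0.1105, -0.1105)
(|100⟩, |110⟩): (a, b) = (0, (-0.6822 - 0.7143i)) → ((-0.4824 - 0.5051i), (0.4824 + 0.5051i))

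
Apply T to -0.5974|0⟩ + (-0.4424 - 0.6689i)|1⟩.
-0.5974|0⟩ + (0.1602 - 0.7858i)|1⟩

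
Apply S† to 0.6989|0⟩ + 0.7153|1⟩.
0.6989|0⟩ - 0.7153i|1⟩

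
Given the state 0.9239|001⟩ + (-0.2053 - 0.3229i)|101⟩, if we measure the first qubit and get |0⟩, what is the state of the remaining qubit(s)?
|01⟩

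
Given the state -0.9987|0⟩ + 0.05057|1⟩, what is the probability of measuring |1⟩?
0.002557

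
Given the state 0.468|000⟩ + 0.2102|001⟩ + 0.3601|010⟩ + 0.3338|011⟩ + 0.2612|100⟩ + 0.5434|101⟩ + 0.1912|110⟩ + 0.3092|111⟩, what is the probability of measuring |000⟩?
0.219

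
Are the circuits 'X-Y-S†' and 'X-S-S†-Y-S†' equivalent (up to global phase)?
Yes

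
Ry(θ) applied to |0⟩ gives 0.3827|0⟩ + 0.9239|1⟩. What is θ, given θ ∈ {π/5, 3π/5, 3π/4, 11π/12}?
3π/4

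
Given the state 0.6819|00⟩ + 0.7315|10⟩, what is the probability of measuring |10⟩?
0.5351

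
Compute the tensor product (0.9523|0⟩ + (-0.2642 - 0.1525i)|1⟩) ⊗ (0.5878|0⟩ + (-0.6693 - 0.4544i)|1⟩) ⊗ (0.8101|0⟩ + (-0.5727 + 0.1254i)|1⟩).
0.4535|000⟩ + (-0.3206 + 0.07019i)|001⟩ + (-0.5163 - 0.3506i)|010⟩ + (0.4193 + 0.1679i)|011⟩ + (-0.1258 - 0.07262i)|100⟩ + (0.1002 + 0.03186i)|101⟩ + (0.08711 + 0.1799i)|110⟩ + (-0.08944 - 0.1137i)|111⟩

amp(|b₁b₂…⟩) = product of the factor amplitudes for bits b₁, b₂, …; only kets whose every factor amplitude is nonzero survive.
|000⟩: (0.9523)(0.5878)(0.8101) = 0.4535
|001⟩: (0.9523)(0.5878)(-0.5727 + 0.1254i) = (-0.3206 + 0.07019i)
|010⟩: (0.9523)(-0.6693 - 0.4544i)(0.8101) = (-0.5163 - 0.3506i)
|011⟩: (0.9523)(-0.6693 - 0.4544i)(-0.5727 + 0.1254i) = (0.4193 + 0.1679i)
|100⟩: (-0.2642 - 0.1525i)(0.5878)(0.8101) = (-0.1258 - 0.07262i)
|101⟩: (-0.2642 - 0.1525i)(0.5878)(-0.5727 + 0.1254i) = (0.1002 + 0.03186i)
|110⟩: (-0.2642 - 0.1525i)(-0.6693 - 0.4544i)(0.8101) = (0.08711 + 0.1799i)
|111⟩: (-0.2642 - 0.1525i)(-0.6693 - 0.4544i)(-0.5727 + 0.1254i) = (-0.08944 - 0.1137i)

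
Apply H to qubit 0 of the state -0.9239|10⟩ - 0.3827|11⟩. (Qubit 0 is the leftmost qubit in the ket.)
-0.6533|00⟩ - 0.2706|01⟩ + 0.6533|10⟩ + 0.2706|11⟩

H on qubit 0 mixes each pair of kets that differ only in qubit 0: amplitudes (a, b) of (|…0…⟩, |…1…⟩) become ((a + b)/√2, (a − b)/√2). Kets absent from the input have amplitude 0.
(|00⟩, |10⟩): (a, b) = (0, -0.9239) → (-0.6533, 0.6533)
(|01⟩, |11⟩): (a, b) = (0, -0.3827) → (-0.2706, 0.2706)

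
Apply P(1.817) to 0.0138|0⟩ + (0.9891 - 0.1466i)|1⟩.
0.0138|0⟩ + (-0.09889 + 0.995i)|1⟩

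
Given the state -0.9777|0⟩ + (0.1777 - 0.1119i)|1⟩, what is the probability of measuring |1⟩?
0.0441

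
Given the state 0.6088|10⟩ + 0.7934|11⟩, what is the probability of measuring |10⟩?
0.3706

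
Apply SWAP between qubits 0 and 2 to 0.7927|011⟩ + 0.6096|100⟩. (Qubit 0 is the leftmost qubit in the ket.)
0.6096|001⟩ + 0.7927|110⟩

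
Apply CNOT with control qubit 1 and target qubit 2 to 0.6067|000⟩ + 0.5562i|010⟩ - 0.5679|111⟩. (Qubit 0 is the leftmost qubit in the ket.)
0.6067|000⟩ + 0.5562i|011⟩ - 0.5679|110⟩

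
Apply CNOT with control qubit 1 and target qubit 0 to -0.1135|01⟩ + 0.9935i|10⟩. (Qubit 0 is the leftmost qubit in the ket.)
0.9935i|10⟩ - 0.1135|11⟩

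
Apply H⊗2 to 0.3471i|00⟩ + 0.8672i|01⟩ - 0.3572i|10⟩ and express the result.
0.4286i|00⟩ - 0.4387i|01⟩ + 0.7858i|10⟩ - 0.08145i|11⟩

H⊗2 gives amp(|y⟩) = (1/2) Σ_x (−1)^(x·y) amp(|x⟩), where x·y is the number of positions in which both x and y have a 1.
|00⟩: (0.3471i + 0.8672i - 0.3572i)/2 = 0.4286i
|01⟩: (0.3471i - 0.8672i - 0.3572i)/2 = -0.4387i
|10⟩: (0.3471i + 0.8672i + 0.3572i)/2 = 0.7858i
|11⟩: (0.3471i - 0.8672i + 0.3572i)/2 = -0.08145i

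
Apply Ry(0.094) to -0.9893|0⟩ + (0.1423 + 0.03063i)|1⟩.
(-0.9949 - 0.001439i)|0⟩ + (0.09566 + 0.0306i)|1⟩

Ry(0.094) = [[cos(θ/2), −sin(θ/2)], [sin(θ/2), cos(θ/2)]]; θ = 0.094, cos(θ/2) ≈ 0.998896, sin(θ/2) ≈ 0.0469827.
With a = amp(|0⟩) = -0.9893 and b = amp(|1⟩) = (0.1423 + 0.03063i):
new amp(|0⟩) = (0.998896)·a + (-0.0469827)·b = (-0.9949 - 0.001439i)
new amp(|1⟩) = (0.0469827)·a + (0.998896)·b = (0.09566 + 0.0306i)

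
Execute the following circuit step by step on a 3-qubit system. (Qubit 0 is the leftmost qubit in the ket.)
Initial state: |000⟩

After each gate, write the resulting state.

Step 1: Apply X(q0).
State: |100⟩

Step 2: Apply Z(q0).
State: -|100⟩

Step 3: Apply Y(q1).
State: -i|110⟩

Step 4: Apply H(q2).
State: -(1/√2)i|110⟩ - (1/√2)i|111⟩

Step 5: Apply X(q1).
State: -(1/√2)i|100⟩ - (1/√2)i|101⟩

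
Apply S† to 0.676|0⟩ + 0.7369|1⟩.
0.676|0⟩ - 0.7369i|1⟩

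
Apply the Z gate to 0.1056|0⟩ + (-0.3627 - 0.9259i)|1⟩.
0.1056|0⟩ + (0.3627 + 0.9259i)|1⟩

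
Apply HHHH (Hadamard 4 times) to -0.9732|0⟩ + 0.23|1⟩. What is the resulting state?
-0.9732|0⟩ + 0.23|1⟩

H² = I, so an even number of Hadamards cancels: H^4 = I and the state is unchanged.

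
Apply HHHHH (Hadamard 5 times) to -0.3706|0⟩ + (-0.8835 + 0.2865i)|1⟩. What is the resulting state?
(-0.8868 + 0.2026i)|0⟩ + (0.3627 - 0.2026i)|1⟩

H² = I, so H^5 = H: a single Hadamard. With (a, b) = (-0.3706, (-0.8835 + 0.2865i)), H gives ((a + b)/√2, (a − b)/√2) = ((-0.8868 + 0.2026i), (0.3627 - 0.2026i)).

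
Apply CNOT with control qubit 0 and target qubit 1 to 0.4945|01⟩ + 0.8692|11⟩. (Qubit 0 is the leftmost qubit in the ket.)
0.4945|01⟩ + 0.8692|10⟩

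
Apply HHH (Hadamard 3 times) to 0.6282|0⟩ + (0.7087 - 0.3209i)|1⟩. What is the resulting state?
(0.9453 - 0.2269i)|0⟩ + (-0.05692 + 0.2269i)|1⟩

H² = I, so H^3 = H: a single Hadamard. With (a, b) = (0.6282, (0.7087 - 0.3209i)), H gives ((a + b)/√2, (a − b)/√2) = ((0.9453 - 0.2269i), (-0.05692 + 0.2269i)).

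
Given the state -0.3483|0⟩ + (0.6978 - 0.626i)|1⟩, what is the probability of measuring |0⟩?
0.1213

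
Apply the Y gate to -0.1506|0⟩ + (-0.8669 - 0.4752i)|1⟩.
(-0.4752 + 0.8669i)|0⟩ - 0.1506i|1⟩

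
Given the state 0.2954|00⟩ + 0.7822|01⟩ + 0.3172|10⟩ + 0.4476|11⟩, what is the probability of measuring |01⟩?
0.6118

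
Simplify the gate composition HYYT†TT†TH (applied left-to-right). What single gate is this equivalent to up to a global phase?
I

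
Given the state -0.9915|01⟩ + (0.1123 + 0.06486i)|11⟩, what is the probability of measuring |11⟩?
0.01682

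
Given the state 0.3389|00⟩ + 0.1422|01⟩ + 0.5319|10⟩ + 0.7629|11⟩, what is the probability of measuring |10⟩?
0.2829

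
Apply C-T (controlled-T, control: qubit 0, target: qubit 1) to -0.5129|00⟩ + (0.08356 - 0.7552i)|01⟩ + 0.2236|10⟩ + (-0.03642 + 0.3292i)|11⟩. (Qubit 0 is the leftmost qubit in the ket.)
-0.5129|00⟩ + (0.08356 - 0.7552i)|01⟩ + 0.2236|10⟩ + (-0.2585 + 0.207i)|11⟩

C-T leaves the control-|0⟩ kets |00⟩, |01⟩ unchanged and applies T to qubit 1 on the control-|1⟩ pair (|10⟩, |11⟩).
T = [[1, 0], [0, (1/√2 + (1/√2)i)]].
With a = amp(|10⟩) = 0.2236 and b = amp(|11⟩) = (-0.03642 + 0.3292i):
new amp(|10⟩) = (1)·a = 0.2236
new amp(|11⟩) = (1/√2 + (1/√2)i)·b = (-0.2585 + 0.207i)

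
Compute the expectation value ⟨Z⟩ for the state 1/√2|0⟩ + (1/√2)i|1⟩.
0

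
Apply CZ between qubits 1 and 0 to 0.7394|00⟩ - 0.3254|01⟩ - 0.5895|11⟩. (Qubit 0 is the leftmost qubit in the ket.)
0.7394|00⟩ - 0.3254|01⟩ + 0.5895|11⟩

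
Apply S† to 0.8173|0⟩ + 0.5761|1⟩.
0.8173|0⟩ - 0.5761i|1⟩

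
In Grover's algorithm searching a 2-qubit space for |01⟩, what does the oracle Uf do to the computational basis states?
Uf|x⟩ = -|x⟩ if x = 01, else |x⟩ (phase flip on target)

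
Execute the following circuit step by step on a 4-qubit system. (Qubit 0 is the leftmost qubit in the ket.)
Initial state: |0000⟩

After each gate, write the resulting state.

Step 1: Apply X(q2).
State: |0010⟩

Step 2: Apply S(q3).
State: |0010⟩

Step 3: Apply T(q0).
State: |0010⟩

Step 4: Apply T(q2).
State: (1/√2 + (1/√2)i)|0010⟩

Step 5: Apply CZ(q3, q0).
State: (1/√2 + (1/√2)i)|0010⟩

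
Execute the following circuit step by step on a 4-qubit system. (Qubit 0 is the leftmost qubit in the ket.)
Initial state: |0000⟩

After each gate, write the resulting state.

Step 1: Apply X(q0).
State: |1000⟩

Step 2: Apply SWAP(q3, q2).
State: |1000⟩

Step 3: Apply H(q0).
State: 1/√2|0000⟩ - 1/√2|1000⟩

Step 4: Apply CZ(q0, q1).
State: 1/√2|0000⟩ - 1/√2|1000⟩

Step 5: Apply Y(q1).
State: (1/√2)i|0100⟩ - (1/√2)i|1100⟩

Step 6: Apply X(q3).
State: (1/√2)i|0101⟩ - (1/√2)i|1101⟩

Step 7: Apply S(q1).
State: -1/√2|0101⟩ + 1/√2|1101⟩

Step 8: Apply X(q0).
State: 1/√2|0101⟩ - 1/√2|1101⟩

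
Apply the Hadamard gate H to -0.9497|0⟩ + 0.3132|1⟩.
-0.4501|0⟩ - 0.893|1⟩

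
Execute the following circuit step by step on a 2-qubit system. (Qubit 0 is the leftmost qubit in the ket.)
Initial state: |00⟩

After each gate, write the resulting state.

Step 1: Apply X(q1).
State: |01⟩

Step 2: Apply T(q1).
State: (1/√2 + (1/√2)i)|01⟩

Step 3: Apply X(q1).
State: (1/√2 + (1/√2)i)|00⟩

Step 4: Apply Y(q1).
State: (-1/√2 + (1/√2)i)|01⟩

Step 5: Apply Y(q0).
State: (-1/√2 - (1/√2)i)|11⟩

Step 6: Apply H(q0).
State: (-1/2 - (1/2)i)|01⟩ + (1/2 + (1/2)i)|11⟩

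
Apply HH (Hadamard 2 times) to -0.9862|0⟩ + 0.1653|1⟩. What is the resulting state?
-0.9862|0⟩ + 0.1653|1⟩

H² = I, so an even number of Hadamards cancels: H^2 = I and the state is unchanged.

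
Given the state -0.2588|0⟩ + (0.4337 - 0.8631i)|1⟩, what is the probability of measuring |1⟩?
0.933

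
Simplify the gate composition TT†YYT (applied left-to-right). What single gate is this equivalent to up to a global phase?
T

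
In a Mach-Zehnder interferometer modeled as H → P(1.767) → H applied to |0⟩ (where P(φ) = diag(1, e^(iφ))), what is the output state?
(0.4025 + 0.4904i)|0⟩ + (0.5975 - 0.4904i)|1⟩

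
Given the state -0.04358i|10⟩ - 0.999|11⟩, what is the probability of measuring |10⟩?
0.001899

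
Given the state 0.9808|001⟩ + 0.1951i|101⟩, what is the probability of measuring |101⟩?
0.03806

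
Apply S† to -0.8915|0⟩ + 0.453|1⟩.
-0.8915|0⟩ - 0.453i|1⟩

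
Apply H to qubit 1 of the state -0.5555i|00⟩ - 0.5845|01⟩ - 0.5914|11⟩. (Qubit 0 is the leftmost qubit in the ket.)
(-0.4133 - 0.3928i)|00⟩ + (0.4133 - 0.3928i)|01⟩ - 0.4182|10⟩ + 0.4182|11⟩

H on qubit 1 mixes each pair of kets that differ only in qubit 1: amplitudes (a, b) of (|…0…⟩, |…1…⟩) become ((a + b)/√2, (a − b)/√2). Kets absent from the input have amplitude 0.
(|00⟩, |01⟩): (a, b) = (-0.5555i, -0.5845) → ((-0.4133 - 0.3928i), (0.4133 - 0.3928i))
(|10⟩, |11⟩): (a, b) = (0, -0.5914) → (-0.4182, 0.4182)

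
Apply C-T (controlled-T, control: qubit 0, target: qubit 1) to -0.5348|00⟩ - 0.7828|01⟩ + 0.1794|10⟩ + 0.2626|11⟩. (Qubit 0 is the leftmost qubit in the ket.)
-0.5348|00⟩ - 0.7828|01⟩ + 0.1794|10⟩ + (0.1857 + 0.1857i)|11⟩

C-T leaves the control-|0⟩ kets |00⟩, |01⟩ unchanged and applies T to qubit 1 on the control-|1⟩ pair (|10⟩, |11⟩).
T = [[1, 0], [0, (1/√2 + (1/√2)i)]].
With a = amp(|10⟩) = 0.1794 and b = amp(|11⟩) = 0.2626:
new amp(|10⟩) = (1)·a = 0.1794
new amp(|11⟩) = (1/√2 + (1/√2)i)·b = (0.1857 + 0.1857i)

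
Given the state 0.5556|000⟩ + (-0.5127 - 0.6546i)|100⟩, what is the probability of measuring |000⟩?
0.3087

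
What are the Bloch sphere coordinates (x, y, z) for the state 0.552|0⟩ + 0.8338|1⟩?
(0.9205, 0, -0.3905)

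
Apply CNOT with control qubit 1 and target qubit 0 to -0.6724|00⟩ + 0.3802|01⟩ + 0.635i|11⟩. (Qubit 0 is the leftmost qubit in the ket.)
-0.6724|00⟩ + 0.635i|01⟩ + 0.3802|11⟩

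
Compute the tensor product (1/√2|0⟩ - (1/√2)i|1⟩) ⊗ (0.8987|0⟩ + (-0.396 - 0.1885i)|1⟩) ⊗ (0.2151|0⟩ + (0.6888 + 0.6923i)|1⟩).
0.1367|000⟩ + (0.4377 + 0.4399i)|001⟩ + (-0.06023 - 0.02867i)|010⟩ + (-0.1006 - 0.2857i)|011⟩ - 0.1367i|100⟩ + (0.4399 - 0.4377i)|101⟩ + (-0.02867 + 0.06023i)|110⟩ + (-0.2857 + 0.1006i)|111⟩

amp(|b₁b₂…⟩) = product of the factor amplitudes for bits b₁, b₂, …; only kets whose every factor amplitude is nonzero survive.
|000⟩: (1/√2)(0.8987)(0.2151) = 0.1367
|001⟩: (1/√2)(0.8987)(0.6888 + 0.6923i) = (0.4377 + 0.4399i)
|010⟩: (1/√2)(-0.396 - 0.1885i)(0.2151) = (-0.06023 - 0.02867i)
|011⟩: (1/√2)(-0.396 - 0.1885i)(0.6888 + 0.6923i) = (-0.1006 - 0.2857i)
|100⟩: (-(1/√2)i)(0.8987)(0.2151) = -0.1367i
|101⟩: (-(1/√2)i)(0.8987)(0.6888 + 0.6923i) = (0.4399 - 0.4377i)
|110⟩: (-(1/√2)i)(-0.396 - 0.1885i)(0.2151) = (-0.02867 + 0.06023i)
|111⟩: (-(1/√2)i)(-0.396 - 0.1885i)(0.6888 + 0.6923i) = (-0.2857 + 0.1006i)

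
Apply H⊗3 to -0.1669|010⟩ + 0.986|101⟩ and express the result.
0.2896|000⟩ - 0.4076|001⟩ + 0.4076|010⟩ - 0.2896|011⟩ - 0.4076|100⟩ + 0.2896|101⟩ - 0.2896|110⟩ + 0.4076|111⟩

H⊗3 gives amp(|y⟩) = (1/2√2) Σ_x (−1)^(x·y) amp(|x⟩), where x·y is the number of positions in which both x and y have a 1.
|000⟩: (-0.1669 + 0.986)/(2√2) = 0.2896
|001⟩: (-0.1669 - 0.986)/(2√2) = -0.4076
|010⟩: (0.1669 + 0.986)/(2√2) = 0.4076
|011⟩: (0.1669 - 0.986)/(2√2) = -0.2896
|100⟩: (-0.1669 - 0.986)/(2√2) = -0.4076
|101⟩: (-0.1669 + 0.986)/(2√2) = 0.2896
|110⟩: (0.1669 - 0.986)/(2√2) = -0.2896
|111⟩: (0.1669 + 0.986)/(2√2) = 0.4076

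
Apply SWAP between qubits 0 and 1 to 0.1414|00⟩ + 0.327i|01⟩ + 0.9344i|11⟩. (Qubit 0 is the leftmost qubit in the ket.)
0.1414|00⟩ + 0.327i|10⟩ + 0.9344i|11⟩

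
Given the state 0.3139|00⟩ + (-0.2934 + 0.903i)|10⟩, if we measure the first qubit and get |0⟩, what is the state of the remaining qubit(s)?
|0⟩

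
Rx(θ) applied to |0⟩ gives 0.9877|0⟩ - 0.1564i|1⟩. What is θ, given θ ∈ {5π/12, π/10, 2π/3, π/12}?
π/10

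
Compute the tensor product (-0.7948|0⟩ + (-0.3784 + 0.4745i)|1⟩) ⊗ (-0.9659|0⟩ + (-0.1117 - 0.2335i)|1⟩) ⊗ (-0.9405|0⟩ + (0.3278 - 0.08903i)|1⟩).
-0.722|000⟩ + (0.2517 - 0.06835i)|001⟩ + (-0.0835 - 0.1745i)|010⟩ + (0.04562 + 0.05293i)|011⟩ + (-0.3437 + 0.431i)|100⟩ + (0.07901 - 0.1828i)|101⟩ + (-0.144 - 0.03325i)|110⟩ + (0.05332 - 0.002038i)|111⟩

amp(|b₁b₂…⟩) = product of the factor amplitudes for bits b₁, b₂, …; only kets whose every factor amplitude is nonzero survive.
|000⟩: (-0.7948)(-0.9659)(-0.9405) = -0.722
|001⟩: (-0.7948)(-0.9659)(0.3278 - 0.08903i) = (0.2517 - 0.06835i)
|010⟩: (-0.7948)(-0.1117 - 0.2335i)(-0.9405) = (-0.0835 - 0.1745i)
|011⟩: (-0.7948)(-0.1117 - 0.2335i)(0.3278 - 0.08903i) = (0.04562 + 0.05293i)
|100⟩: (-0.3784 + 0.4745i)(-0.9659)(-0.9405) = (-0.3437 + 0.431i)
|101⟩: (-0.3784 + 0.4745i)(-0.9659)(0.3278 - 0.08903i) = (0.07901 - 0.1828i)
|110⟩: (-0.3784 + 0.4745i)(-0.1117 - 0.2335i)(-0.9405) = (-0.144 - 0.03325i)
|111⟩: (-0.3784 + 0.4745i)(-0.1117 - 0.2335i)(0.3278 - 0.08903i) = (0.05332 - 0.002038i)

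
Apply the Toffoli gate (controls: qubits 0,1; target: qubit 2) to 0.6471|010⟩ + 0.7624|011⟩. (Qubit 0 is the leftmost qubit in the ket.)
0.6471|010⟩ + 0.7624|011⟩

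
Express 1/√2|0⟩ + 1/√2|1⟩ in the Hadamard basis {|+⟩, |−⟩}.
|+⟩

With |ψ⟩ = α|0⟩ + β|1⟩, the Hadamard-basis coefficients are ⟨+|ψ⟩ = (α + β)/√2 and ⟨−|ψ⟩ = (α − β)/√2.
Here α = 1/√2, β = 1/√2: (α + β)/√2 = 1, (α − β)/√2 = 0.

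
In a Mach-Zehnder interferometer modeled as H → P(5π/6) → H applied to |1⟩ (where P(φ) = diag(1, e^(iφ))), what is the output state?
(0.933 - 0.25i)|0⟩ + (0.06699 + 0.25i)|1⟩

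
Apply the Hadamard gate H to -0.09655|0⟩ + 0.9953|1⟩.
0.6355|0⟩ - 0.7721|1⟩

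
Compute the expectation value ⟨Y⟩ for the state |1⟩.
0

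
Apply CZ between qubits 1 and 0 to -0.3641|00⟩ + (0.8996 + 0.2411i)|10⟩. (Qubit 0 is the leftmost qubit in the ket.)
-0.3641|00⟩ + (0.8996 + 0.2411i)|10⟩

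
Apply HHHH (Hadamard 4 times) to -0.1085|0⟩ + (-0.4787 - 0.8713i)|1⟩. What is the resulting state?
-0.1085|0⟩ + (-0.4787 - 0.8713i)|1⟩

H² = I, so an even number of Hadamards cancels: H^4 = I and the state is unchanged.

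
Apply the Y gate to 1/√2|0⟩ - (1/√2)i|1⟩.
-1/√2|0⟩ + (1/√2)i|1⟩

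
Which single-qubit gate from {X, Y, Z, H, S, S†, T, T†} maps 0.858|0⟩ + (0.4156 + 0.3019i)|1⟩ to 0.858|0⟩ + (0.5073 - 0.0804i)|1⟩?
T†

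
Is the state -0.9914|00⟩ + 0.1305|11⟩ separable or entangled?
Entangled

Writing the state as a|00⟩ + b|01⟩ + c|10⟩ + d|11⟩, it is a product state iff ad − bc = 0.
Here (a, b, c, d) = (-0.9914, 0, 0, 0.1305): ad − bc = (-0.9914)(0.1305) − (0)(0) = -0.1294 ≠ 0, so the state is entangled.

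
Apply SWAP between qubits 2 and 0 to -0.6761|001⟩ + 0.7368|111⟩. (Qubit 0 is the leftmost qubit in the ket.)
-0.6761|100⟩ + 0.7368|111⟩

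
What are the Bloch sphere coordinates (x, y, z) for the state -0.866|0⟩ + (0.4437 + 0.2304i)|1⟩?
(-0.7685, -0.3991, 0.5)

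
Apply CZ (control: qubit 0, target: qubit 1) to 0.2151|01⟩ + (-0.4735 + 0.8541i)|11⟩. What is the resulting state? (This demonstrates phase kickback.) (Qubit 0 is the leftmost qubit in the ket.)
0.2151|01⟩ + (0.4735 - 0.8541i)|11⟩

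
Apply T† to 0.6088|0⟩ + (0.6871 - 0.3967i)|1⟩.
0.6088|0⟩ + (0.2053 - 0.7664i)|1⟩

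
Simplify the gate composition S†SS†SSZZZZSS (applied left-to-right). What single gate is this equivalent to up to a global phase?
S†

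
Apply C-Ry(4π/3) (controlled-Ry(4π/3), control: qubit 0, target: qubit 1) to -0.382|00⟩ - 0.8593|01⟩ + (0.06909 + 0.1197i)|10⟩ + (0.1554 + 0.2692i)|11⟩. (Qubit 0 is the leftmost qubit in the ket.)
-0.382|00⟩ - 0.8593|01⟩ + (-0.1691 - 0.293i)|10⟩ + (-0.01787 - 0.03094i)|11⟩

C-Ry(4π/3) leaves the control-|0⟩ kets |00⟩, |01⟩ unchanged and applies Ry(4π/3) to qubit 1 on the control-|1⟩ pair (|10⟩, |11⟩).
Ry(4π/3) = [[cos(θ/2), −sin(θ/2)], [sin(θ/2), cos(θ/2)]]; θ = 4π/3, cos(θ/2) ≈ -0.5, sin(θ/2) ≈ 0.866025.
With a = amp(|10⟩) = (0.06909 + 0.1197i) and b = amp(|11⟩) = (0.1554 + 0.2692i):
new amp(|10⟩) = (-0.5)·a + (-0.866025)·b = (-0.1691 - 0.293i)
new amp(|11⟩) = (0.866025)·a + (-0.5)·b = (-0.01787 - 0.03094i)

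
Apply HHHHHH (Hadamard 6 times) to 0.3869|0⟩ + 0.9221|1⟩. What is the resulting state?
0.3869|0⟩ + 0.9221|1⟩

H² = I, so an even number of Hadamards cancels: H^6 = I and the state is unchanged.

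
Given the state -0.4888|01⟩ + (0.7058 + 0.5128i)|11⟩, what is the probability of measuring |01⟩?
0.2389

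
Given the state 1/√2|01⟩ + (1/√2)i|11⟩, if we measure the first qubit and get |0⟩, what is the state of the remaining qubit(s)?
|1⟩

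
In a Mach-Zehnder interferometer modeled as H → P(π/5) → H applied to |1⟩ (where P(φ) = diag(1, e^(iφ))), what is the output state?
(0.09549 - 0.2939i)|0⟩ + (0.9045 + 0.2939i)|1⟩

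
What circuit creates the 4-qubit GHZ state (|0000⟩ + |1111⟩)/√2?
H(q0) → CNOT(q0,q1) → CNOT(q0,q2) → CNOT(q0,q3)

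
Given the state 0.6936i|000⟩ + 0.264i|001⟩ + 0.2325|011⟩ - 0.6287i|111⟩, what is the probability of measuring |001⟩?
0.0697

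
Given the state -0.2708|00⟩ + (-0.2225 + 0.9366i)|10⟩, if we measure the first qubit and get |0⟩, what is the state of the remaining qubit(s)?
-|0⟩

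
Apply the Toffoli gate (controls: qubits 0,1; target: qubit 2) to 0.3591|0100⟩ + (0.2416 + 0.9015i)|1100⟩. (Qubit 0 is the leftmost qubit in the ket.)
0.3591|0100⟩ + (0.2416 + 0.9015i)|1110⟩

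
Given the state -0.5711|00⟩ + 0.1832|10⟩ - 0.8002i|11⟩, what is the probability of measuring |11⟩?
0.6403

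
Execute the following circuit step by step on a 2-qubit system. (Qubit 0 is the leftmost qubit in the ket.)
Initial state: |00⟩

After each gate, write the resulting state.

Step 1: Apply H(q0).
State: 1/√2|00⟩ + 1/√2|10⟩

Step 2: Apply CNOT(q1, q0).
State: 1/√2|00⟩ + 1/√2|10⟩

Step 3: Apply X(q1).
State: 1/√2|01⟩ + 1/√2|11⟩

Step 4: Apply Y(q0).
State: -(1/√2)i|01⟩ + (1/√2)i|11⟩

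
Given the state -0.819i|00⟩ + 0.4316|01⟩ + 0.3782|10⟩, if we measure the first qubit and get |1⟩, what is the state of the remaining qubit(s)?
|0⟩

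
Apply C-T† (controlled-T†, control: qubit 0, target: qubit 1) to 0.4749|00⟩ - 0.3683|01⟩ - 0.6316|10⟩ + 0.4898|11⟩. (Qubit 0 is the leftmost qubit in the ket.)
0.4749|00⟩ - 0.3683|01⟩ - 0.6316|10⟩ + (0.3463 - 0.3463i)|11⟩

C-T† leaves the control-|0⟩ kets |00⟩, |01⟩ unchanged and applies T† to qubit 1 on the control-|1⟩ pair (|10⟩, |11⟩).
T† = [[1, 0], [0, (1/√2 - (1/√2)i)]].
With a = amp(|10⟩) = -0.6316 and b = amp(|11⟩) = 0.4898:
new amp(|10⟩) = (1)·a = -0.6316
new amp(|11⟩) = (1/√2 - (1/√2)i)·b = (0.3463 - 0.3463i)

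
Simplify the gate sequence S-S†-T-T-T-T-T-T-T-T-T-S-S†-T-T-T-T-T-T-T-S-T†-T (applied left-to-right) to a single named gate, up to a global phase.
S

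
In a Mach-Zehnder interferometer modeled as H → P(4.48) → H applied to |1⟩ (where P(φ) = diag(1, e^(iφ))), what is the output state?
(0.6152 + 0.4866i)|0⟩ + (0.3848 - 0.4866i)|1⟩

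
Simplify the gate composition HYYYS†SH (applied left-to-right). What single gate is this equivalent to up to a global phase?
Y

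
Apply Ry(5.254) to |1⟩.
-0.4922|0⟩ - 0.8705|1⟩

Ry(5.254) = [[cos(θ/2), −sin(θ/2)], [sin(θ/2), cos(θ/2)]]; θ = 5.254, cos(θ/2) ≈ -0.870493, sin(θ/2) ≈ 0.49218.
With a = amp(|0⟩) = 0 and b = amp(|1⟩) = 1:
new amp(|0⟩) = (-0.870493)·a + (-0.49218)·b = -0.4922
new amp(|1⟩) = (0.49218)·a + (-0.870493)·b = -0.8705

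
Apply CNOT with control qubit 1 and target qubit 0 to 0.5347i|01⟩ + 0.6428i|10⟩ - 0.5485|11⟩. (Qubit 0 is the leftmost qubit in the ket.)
-0.5485|01⟩ + 0.6428i|10⟩ + 0.5347i|11⟩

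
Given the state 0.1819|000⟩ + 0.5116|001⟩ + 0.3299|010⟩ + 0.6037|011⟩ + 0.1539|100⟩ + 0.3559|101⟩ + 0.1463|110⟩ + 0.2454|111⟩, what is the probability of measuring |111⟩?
0.06022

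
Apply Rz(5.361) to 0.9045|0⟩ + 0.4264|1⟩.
(-0.81 - 0.4024i)|0⟩ + (-0.3819 + 0.1897i)|1⟩

Rz(5.361) = [[e^(−iθ/2), 0], [0, e^(iθ/2)]] with e^(±iθ/2) = cos(θ/2) ± i·sin(θ/2); θ = 5.361, cos(θ/2) ≈ -0.895567, sin(θ/2) ≈ 0.444927.
With a = amp(|0⟩) = 0.9045 and b = amp(|1⟩) = 0.4264:
new amp(|0⟩) = (-0.895567 - 0.444927i)·a = (-0.81 - 0.4024i)
new amp(|1⟩) = (-0.895567 + 0.444927i)·b = (-0.3819 + 0.1897i)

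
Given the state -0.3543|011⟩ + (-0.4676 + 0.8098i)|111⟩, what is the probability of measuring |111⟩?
0.8744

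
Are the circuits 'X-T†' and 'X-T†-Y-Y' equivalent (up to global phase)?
Yes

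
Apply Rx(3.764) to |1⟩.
-0.952i|0⟩ - 0.3062|1⟩

Rx(3.764) = [[cos(θ/2), −i·sin(θ/2)], [−i·sin(θ/2), cos(θ/2)]]; θ = 3.764, cos(θ/2) ≈ -0.306205, sin(θ/2) ≈ 0.951966.
With a = amp(|0⟩) = 0 and b = amp(|1⟩) = 1:
new amp(|0⟩) = (-0.306205)·a + (-0.951966i)·b = -0.952i
new amp(|1⟩) = (-0.951966i)·a + (-0.306205)·b = -0.3062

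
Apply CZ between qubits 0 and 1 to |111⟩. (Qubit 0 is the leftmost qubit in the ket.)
-|111⟩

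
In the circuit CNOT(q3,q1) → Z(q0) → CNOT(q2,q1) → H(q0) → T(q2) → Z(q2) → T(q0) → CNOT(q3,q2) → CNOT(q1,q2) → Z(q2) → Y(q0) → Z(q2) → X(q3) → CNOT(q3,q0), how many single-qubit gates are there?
9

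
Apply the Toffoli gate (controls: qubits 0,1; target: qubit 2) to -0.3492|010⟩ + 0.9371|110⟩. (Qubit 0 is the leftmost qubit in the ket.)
-0.3492|010⟩ + 0.9371|111⟩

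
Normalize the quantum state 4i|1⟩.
i|1⟩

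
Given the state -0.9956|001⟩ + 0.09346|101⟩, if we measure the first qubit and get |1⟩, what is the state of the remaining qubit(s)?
|01⟩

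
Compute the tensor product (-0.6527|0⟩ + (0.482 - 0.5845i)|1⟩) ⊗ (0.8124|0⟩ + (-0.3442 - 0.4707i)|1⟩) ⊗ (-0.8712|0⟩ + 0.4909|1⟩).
0.462|000⟩ - 0.2603|001⟩ + (-0.1957 - 0.2677i)|010⟩ + (0.1103 + 0.1508i)|011⟩ + (-0.3411 + 0.4137i)|100⟩ + (0.1922 - 0.2331i)|101⟩ + (0.3842 + 0.02238i)|110⟩ + (-0.2165 - 0.01261i)|111⟩

amp(|b₁b₂…⟩) = product of the factor amplitudes for bits b₁, b₂, …; only kets whose every factor amplitude is nonzero survive.
|000⟩: (-0.6527)(0.8124)(-0.8712) = 0.462
|001⟩: (-0.6527)(0.8124)(0.4909) = -0.2603
|010⟩: (-0.6527)(-0.3442 - 0.4707i)(-0.8712) = (-0.1957 - 0.2677i)
|011⟩: (-0.6527)(-0.3442 - 0.4707i)(0.4909) = (0.1103 + 0.1508i)
|100⟩: (0.482 - 0.5845i)(0.8124)(-0.8712) = (-0.3411 + 0.4137i)
|101⟩: (0.482 - 0.5845i)(0.8124)(0.4909) = (0.1922 - 0.2331i)
|110⟩: (0.482 - 0.5845i)(-0.3442 - 0.4707i)(-0.8712) = (0.3842 + 0.02238i)
|111⟩: (0.482 - 0.5845i)(-0.3442 - 0.4707i)(0.4909) = (-0.2165 - 0.01261i)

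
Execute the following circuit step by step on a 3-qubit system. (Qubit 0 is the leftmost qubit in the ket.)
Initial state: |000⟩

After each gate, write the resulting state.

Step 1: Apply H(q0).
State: 1/√2|000⟩ + 1/√2|100⟩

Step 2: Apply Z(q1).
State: 1/√2|000⟩ + 1/√2|100⟩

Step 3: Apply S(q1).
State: 1/√2|000⟩ + 1/√2|100⟩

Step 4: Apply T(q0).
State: 1/√2|000⟩ + (1/2 + (1/2)i)|100⟩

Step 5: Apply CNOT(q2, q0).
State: 1/√2|000⟩ + (1/2 + (1/2)i)|100⟩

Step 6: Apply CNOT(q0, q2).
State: 1/√2|000⟩ + (1/2 + (1/2)i)|101⟩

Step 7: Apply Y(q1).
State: (1/√2)i|010⟩ + (-1/2 + (1/2)i)|111⟩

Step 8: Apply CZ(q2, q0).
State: (1/√2)i|010⟩ + (1/2 - (1/2)i)|111⟩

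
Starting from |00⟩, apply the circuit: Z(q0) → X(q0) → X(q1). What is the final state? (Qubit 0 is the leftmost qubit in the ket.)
|11⟩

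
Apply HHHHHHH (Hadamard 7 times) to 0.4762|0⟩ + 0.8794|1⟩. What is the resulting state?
0.9586|0⟩ - 0.2851|1⟩

H² = I, so H^7 = H: a single Hadamard. With (a, b) = (0.4762, 0.8794), H gives ((a + b)/√2, (a − b)/√2) = (0.9586, -0.2851).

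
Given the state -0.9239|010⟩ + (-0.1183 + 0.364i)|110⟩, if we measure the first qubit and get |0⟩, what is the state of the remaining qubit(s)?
-|10⟩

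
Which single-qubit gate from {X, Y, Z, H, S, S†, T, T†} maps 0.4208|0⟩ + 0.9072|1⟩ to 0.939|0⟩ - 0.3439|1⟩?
H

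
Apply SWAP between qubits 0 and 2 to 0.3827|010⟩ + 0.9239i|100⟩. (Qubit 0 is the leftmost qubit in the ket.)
0.9239i|001⟩ + 0.3827|010⟩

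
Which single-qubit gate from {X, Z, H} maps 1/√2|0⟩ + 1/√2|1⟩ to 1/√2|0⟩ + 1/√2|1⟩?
X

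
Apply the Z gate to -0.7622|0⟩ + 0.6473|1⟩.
-0.7622|0⟩ - 0.6473|1⟩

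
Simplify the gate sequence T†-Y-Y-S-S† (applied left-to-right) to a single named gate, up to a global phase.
T†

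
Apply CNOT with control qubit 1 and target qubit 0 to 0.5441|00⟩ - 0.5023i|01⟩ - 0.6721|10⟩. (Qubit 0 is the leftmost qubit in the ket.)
0.5441|00⟩ - 0.6721|10⟩ - 0.5023i|11⟩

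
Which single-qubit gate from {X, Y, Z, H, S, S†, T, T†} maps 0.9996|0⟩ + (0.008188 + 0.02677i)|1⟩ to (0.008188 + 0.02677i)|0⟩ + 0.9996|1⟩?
X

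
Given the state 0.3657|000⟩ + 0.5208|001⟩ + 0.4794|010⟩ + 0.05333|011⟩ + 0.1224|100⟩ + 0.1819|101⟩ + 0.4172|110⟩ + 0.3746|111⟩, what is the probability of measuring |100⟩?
0.01498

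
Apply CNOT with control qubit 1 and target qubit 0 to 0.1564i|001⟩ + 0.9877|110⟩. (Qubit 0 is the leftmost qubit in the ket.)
0.1564i|001⟩ + 0.9877|010⟩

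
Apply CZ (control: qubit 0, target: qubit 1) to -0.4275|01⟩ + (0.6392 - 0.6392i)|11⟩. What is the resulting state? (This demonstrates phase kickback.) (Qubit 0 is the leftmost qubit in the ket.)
-0.4275|01⟩ + (-0.6392 + 0.6392i)|11⟩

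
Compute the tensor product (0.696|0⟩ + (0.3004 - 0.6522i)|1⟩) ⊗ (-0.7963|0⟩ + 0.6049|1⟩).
-0.5542|00⟩ + 0.421|01⟩ + (-0.2392 + 0.5193i)|10⟩ + (0.1817 - 0.3945i)|11⟩

amp(|b₁b₂…⟩) = product of the factor amplitudes for bits b₁, b₂, …; only kets whose every factor amplitude is nonzero survive.
|00⟩: (0.696)(-0.7963) = -0.5542
|01⟩: (0.696)(0.6049) = 0.421
|10⟩: (0.3004 - 0.6522i)(-0.7963) = (-0.2392 + 0.5193i)
|11⟩: (0.3004 - 0.6522i)(0.6049) = (0.1817 - 0.3945i)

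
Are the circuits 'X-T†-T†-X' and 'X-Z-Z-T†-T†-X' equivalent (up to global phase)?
Yes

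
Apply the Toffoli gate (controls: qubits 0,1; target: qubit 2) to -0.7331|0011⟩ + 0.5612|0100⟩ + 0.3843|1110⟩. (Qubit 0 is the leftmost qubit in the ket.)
-0.7331|0011⟩ + 0.5612|0100⟩ + 0.3843|1100⟩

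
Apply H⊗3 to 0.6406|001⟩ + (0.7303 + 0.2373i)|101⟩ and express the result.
(0.4847 + 0.0839i)|000⟩ + (-0.4847 - 0.0839i)|001⟩ + (0.4847 + 0.0839i)|010⟩ + (-0.4847 - 0.0839i)|011⟩ + (-0.03171 - 0.0839i)|100⟩ + (0.03171 + 0.0839i)|101⟩ + (-0.03171 - 0.0839i)|110⟩ + (0.03171 + 0.0839i)|111⟩

H⊗3 gives amp(|y⟩) = (1/2√2) Σ_x (−1)^(x·y) amp(|x⟩), where x·y is the number of positions in which both x and y have a 1.
|000⟩: (0.6406 + (0.7303 + 0.2373i))/(2√2) = (0.4847 + 0.0839i)
|001⟩: (-0.6406 - (0.7303 + 0.2373i))/(2√2) = (-0.4847 - 0.0839i)
|010⟩: (0.6406 + (0.7303 + 0.2373i))/(2√2) = (0.4847 + 0.0839i)
|011⟩: (-0.6406 - (0.7303 + 0.2373i))/(2√2) = (-0.4847 - 0.0839i)
|100⟩: (0.6406 - (0.7303 + 0.2373i))/(2√2) = (-0.03171 - 0.0839i)
|101⟩: (-0.6406 + (0.7303 + 0.2373i))/(2√2) = (0.03171 + 0.0839i)
|110⟩: (0.6406 - (0.7303 + 0.2373i))/(2√2) = (-0.03171 - 0.0839i)
|111⟩: (-0.6406 + (0.7303 + 0.2373i))/(2√2) = (0.03171 + 0.0839i)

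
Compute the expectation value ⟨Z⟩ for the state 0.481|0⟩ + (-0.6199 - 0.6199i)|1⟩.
-0.5372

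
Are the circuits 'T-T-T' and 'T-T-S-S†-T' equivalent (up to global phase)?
Yes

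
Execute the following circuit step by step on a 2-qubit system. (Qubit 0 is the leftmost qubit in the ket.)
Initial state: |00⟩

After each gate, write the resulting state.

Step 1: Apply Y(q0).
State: i|10⟩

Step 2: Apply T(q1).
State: i|10⟩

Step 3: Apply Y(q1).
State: -|11⟩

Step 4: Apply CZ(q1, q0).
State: |11⟩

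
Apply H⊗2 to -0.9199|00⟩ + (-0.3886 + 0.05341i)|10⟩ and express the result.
(-0.6543 + 0.02671i)|00⟩ + (-0.6543 + 0.02671i)|01⟩ + (-0.2657 - 0.02671i)|10⟩ + (-0.2657 - 0.02671i)|11⟩

H⊗2 gives amp(|y⟩) = (1/2) Σ_x (−1)^(x·y) amp(|x⟩), where x·y is the number of positions in which both x and y have a 1.
|00⟩: (-0.9199 + (-0.3886 + 0.05341i))/2 = (-0.6543 + 0.02671i)
|01⟩: (-0.9199 + (-0.3886 + 0.05341i))/2 = (-0.6543 + 0.02671i)
|10⟩: (-0.9199 - (-0.3886 + 0.05341i))/2 = (-0.2657 - 0.02671i)
|11⟩: (-0.9199 - (-0.3886 + 0.05341i))/2 = (-0.2657 - 0.02671i)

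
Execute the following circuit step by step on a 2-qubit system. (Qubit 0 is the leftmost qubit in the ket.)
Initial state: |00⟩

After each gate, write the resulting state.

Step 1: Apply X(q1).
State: |01⟩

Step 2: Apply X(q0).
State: |11⟩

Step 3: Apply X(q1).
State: |10⟩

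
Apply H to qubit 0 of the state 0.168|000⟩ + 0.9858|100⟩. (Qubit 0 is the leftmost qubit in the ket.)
0.8159|000⟩ - 0.5783|100⟩

H on qubit 0 mixes each pair of kets that differ only in qubit 0: amplitudes (a, b) of (|…0…⟩, |…1…⟩) become ((a + b)/√2, (a − b)/√2). Kets absent from the input have amplitude 0.
(|000⟩, |100⟩): (a, b) = (0.168, 0.9858) → (0.8159, -0.5783)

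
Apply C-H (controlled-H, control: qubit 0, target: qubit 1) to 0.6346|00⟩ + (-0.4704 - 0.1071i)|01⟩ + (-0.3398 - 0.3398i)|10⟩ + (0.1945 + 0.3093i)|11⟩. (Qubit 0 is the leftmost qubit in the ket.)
0.6346|00⟩ + (-0.4704 - 0.1071i)|01⟩ + (-0.1027 - 0.02157i)|10⟩ + (-0.3778 - 0.459i)|11⟩

C-H leaves the control-|0⟩ kets |00⟩, |01⟩ unchanged and applies H to qubit 1 on the control-|1⟩ pair (|10⟩, |11⟩).
H = [[1/√2, 1/√2], [1/√2, -1/√2]].
With a = amp(|10⟩) = (-0.3398 - 0.3398i) and b = amp(|11⟩) = (0.1945 + 0.3093i):
new amp(|10⟩) = (1/√2)·a + (1/√2)·b = (-0.1027 - 0.02157i)
new amp(|11⟩) = (1/√2)·a + (-1/√2)·b = (-0.3778 - 0.459i)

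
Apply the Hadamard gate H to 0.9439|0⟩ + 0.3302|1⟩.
0.9009|0⟩ + 0.434|1⟩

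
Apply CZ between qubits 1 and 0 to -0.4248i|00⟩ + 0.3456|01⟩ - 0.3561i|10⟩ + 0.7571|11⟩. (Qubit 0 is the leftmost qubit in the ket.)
-0.4248i|00⟩ + 0.3456|01⟩ - 0.3561i|10⟩ - 0.7571|11⟩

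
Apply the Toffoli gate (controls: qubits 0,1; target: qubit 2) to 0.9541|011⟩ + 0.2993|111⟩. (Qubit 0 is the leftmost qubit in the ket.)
0.9541|011⟩ + 0.2993|110⟩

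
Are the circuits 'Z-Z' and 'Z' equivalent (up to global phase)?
No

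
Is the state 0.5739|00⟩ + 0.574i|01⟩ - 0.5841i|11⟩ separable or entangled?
Entangled

Writing the state as a|00⟩ + b|01⟩ + c|10⟩ + d|11⟩, it is a product state iff ad − bc = 0.
Here (a, b, c, d) = (0.5739, 0.574i, 0, -0.5841i): ad − bc = (0.5739)(-0.5841i) − (0.574i)(0) = -0.3352i ≠ 0, so the state is entangled.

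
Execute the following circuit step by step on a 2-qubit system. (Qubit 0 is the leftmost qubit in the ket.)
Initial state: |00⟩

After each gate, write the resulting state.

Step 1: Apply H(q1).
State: 1/√2|00⟩ + 1/√2|01⟩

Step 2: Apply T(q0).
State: 1/√2|00⟩ + 1/√2|01⟩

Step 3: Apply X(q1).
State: 1/√2|00⟩ + 1/√2|01⟩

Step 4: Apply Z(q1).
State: 1/√2|00⟩ - 1/√2|01⟩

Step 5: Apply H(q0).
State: 1/2|00⟩ - 1/2|01⟩ + 1/2|10⟩ - 1/2|11⟩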